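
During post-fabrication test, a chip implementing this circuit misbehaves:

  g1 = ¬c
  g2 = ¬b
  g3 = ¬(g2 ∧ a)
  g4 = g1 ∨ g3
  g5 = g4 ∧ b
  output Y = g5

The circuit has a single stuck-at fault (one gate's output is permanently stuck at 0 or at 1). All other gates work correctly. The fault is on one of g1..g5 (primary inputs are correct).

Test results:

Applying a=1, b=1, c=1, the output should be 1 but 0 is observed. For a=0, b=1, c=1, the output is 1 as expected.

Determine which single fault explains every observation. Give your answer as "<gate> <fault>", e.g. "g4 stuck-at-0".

Fault-free values for test 1 (a=1, b=1, c=1): g1=0, g2=0, g3=1, g4=1, g5=1, giving Y=1. Observed 0.
Test 1: faults giving observed 0 are {g2 stuck-at-1, g3 stuck-at-0, g4 stuck-at-0, g5 stuck-at-0}.
Test 2 (a=0, b=1, c=1): fault-free g1=0, g2=0, g3=1, g4=1, g5=1 → 1; observed 1. Eliminates g3 stuck-at-0, g4 stuck-at-0, g5 stuck-at-0.
Only g2 stuck-at-1 is consistent with every test.

g2 stuck-at-1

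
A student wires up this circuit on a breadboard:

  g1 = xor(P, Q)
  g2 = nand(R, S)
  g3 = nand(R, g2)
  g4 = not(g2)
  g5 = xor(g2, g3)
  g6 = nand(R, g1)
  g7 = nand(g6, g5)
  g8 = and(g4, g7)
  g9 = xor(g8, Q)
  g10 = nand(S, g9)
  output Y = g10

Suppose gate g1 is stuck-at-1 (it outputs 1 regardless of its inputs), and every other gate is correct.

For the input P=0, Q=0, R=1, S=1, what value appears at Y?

Propagate with g1 forced: g1=1 [stuck-at-1], g2=0, g3=1, g4=1, g5=1, g6=0, g7=1, g8=1, g9=1, g10=0.
So Y = 0. (Without the fault it would be 1.)

0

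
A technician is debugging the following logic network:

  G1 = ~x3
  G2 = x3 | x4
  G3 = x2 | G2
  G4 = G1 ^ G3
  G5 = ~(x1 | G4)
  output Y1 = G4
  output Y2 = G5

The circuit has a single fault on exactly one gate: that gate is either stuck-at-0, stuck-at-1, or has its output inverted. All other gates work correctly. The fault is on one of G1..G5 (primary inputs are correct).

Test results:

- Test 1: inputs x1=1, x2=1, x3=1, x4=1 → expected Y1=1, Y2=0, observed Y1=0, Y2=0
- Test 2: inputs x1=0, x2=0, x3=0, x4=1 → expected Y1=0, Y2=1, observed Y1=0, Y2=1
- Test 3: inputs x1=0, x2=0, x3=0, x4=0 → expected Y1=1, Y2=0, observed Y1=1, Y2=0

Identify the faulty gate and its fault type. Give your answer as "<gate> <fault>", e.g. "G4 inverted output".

G1 stuck-at-1

Fault-free values for test 1 (x1=1, x2=1, x3=1, x4=1): G1=0, G2=1, G3=1, G4=1, G5=0, giving Y1=1, Y2=0. Observed Y1=0, Y2=0.
Test 1: faults giving observed Y1=0, Y2=0 are {G1 stuck-at-1, G1 inverted output, G3 stuck-at-0, G3 inverted output, G4 stuck-at-0, G4 inverted output}.
Test 2 (x1=0, x2=0, x3=0, x4=1): fault-free G1=1, G2=1, G3=1, G4=0, G5=1 → Y1=0, Y2=1; observed Y1=0, Y2=1. Eliminates G1 inverted output, G3 stuck-at-0, G3 inverted output, G4 inverted output.
Test 3 (x1=0, x2=0, x3=0, x4=0): fault-free G1=1, G2=0, G3=0, G4=1, G5=0 → Y1=1, Y2=0; observed Y1=1, Y2=0. Eliminates G4 stuck-at-0.
Only G1 stuck-at-1 is consistent with every test.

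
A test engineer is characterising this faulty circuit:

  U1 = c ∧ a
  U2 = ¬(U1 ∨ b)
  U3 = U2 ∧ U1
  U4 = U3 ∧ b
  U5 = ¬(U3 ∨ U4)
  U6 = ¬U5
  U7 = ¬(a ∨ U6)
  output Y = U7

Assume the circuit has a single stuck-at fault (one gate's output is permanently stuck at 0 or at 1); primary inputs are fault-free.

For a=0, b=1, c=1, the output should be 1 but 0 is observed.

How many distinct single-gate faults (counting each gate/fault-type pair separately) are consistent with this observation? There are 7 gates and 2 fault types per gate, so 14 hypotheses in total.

5

Fault-free: U1=0, U2=0, U3=0, U4=0, U5=1, U6=0, U7=1 → 1. Observed 0.
  U1 stuck-at-0: output 1 ✗
  U1 stuck-at-1: output 1 ✗
  U2 stuck-at-0: output 1 ✗
  U2 stuck-at-1: output 1 ✗
  U3 stuck-at-0: output 1 ✗
  U3 stuck-at-1: output 0 ✓
  U4 stuck-at-0: output 1 ✗
  U4 stuck-at-1: output 0 ✓
  U5 stuck-at-0: output 0 ✓
  U5 stuck-at-1: output 1 ✗
  U6 stuck-at-0: output 1 ✗
  U6 stuck-at-1: output 0 ✓
  U7 stuck-at-0: output 0 ✓
  U7 stuck-at-1: output 1 ✗
Consistent faults: {U3 stuck-at-1, U4 stuck-at-1, U5 stuck-at-0, U6 stuck-at-1, U7 stuck-at-0} — 5 in all.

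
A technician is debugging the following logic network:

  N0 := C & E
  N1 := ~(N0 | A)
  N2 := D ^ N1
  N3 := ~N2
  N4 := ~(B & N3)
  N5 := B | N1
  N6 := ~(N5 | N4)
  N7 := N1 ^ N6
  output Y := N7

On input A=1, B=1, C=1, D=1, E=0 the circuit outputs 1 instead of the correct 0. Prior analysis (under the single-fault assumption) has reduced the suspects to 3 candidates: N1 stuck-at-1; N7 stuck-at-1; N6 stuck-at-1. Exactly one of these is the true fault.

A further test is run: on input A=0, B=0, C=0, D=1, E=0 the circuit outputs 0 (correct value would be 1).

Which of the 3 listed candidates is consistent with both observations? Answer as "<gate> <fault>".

Evaluate each candidate on input A=0, B=0, C=0, D=1, E=0:
  N1 stuck-at-1: N0=0, N1=1 [stuck-at-1], N2=0, N3=1, N4=1, N5=1, N6=0, N7=1 → 1 — eliminated
  N7 stuck-at-1: N0=0, N1=1, N2=0, N3=1, N4=1, N5=1, N6=0, N7=1 [stuck-at-1] → 1 — eliminated
  N6 stuck-at-1: N0=0, N1=1, N2=0, N3=1, N4=1, N5=1, N6=1 [stuck-at-1], N7=0 → 0 — matches
Only N6 stuck-at-1 reproduces the observed 0.

N6 stuck-at-1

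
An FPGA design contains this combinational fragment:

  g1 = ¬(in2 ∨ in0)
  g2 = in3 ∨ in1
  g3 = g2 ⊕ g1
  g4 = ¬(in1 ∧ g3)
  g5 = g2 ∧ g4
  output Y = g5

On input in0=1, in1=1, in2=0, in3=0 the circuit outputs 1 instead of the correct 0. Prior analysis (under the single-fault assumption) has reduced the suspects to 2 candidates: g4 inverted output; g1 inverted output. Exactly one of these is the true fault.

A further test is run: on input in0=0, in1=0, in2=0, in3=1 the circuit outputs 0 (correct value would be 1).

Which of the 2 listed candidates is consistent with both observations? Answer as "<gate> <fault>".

g4 inverted output

Evaluate each candidate on input in0=0, in1=0, in2=0, in3=1:
  g4 inverted output: g1=1, g2=1, g3=0, g4=0 [inverted output], g5=0 → 0 — matches
  g1 inverted output: g1=0 [inverted output], g2=1, g3=1, g4=1, g5=1 → 1 — eliminated
Only g4 inverted output reproduces the observed 0.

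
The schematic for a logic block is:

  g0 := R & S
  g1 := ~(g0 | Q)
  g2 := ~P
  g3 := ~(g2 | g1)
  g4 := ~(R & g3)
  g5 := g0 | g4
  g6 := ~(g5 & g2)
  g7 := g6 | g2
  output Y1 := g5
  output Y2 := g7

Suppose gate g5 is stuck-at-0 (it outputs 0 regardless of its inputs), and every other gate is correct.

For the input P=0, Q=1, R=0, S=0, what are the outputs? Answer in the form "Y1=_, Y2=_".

Propagate with g5 forced: g0=0, g1=0, g2=1, g3=0, g4=1, g5=0 [stuck-at-0], g6=1, g7=1.
So the outputs are Y1=0, Y2=1. (Without the fault they would be Y1=1, Y2=1.)

Y1=0, Y2=1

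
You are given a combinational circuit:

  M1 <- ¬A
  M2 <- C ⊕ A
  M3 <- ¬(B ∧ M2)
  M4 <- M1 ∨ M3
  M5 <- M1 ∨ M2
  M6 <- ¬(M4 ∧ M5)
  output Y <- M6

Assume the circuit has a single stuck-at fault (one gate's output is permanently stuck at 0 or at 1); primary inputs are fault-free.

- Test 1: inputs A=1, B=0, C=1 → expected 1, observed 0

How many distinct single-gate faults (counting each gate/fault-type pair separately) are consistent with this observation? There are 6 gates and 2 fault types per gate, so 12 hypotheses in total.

Fault-free: M1=0, M2=0, M3=1, M4=1, M5=0, M6=1 → 1. Observed 0.
  M1 stuck-at-0: output 1 ✗
  M1 stuck-at-1: output 0 ✓
  M2 stuck-at-0: output 1 ✗
  M2 stuck-at-1: output 0 ✓
  M3 stuck-at-0: output 1 ✗
  M3 stuck-at-1: output 1 ✗
  M4 stuck-at-0: output 1 ✗
  M4 stuck-at-1: output 1 ✗
  M5 stuck-at-0: output 1 ✗
  M5 stuck-at-1: output 0 ✓
  M6 stuck-at-0: output 0 ✓
  M6 stuck-at-1: output 1 ✗
Consistent faults: {M1 stuck-at-1, M2 stuck-at-1, M5 stuck-at-1, M6 stuck-at-0} — 4 in all.

4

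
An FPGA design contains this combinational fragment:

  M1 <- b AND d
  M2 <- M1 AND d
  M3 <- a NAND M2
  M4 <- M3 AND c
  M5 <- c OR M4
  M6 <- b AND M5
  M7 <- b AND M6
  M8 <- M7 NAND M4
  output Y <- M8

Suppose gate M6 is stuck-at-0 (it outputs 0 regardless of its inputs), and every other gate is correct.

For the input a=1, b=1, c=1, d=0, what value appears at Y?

1

Propagate with M6 forced: M1=0, M2=0, M3=1, M4=1, M5=1, M6=0 [stuck-at-0], M7=0, M8=1.
So Y = 1. (Without the fault it would be 0.)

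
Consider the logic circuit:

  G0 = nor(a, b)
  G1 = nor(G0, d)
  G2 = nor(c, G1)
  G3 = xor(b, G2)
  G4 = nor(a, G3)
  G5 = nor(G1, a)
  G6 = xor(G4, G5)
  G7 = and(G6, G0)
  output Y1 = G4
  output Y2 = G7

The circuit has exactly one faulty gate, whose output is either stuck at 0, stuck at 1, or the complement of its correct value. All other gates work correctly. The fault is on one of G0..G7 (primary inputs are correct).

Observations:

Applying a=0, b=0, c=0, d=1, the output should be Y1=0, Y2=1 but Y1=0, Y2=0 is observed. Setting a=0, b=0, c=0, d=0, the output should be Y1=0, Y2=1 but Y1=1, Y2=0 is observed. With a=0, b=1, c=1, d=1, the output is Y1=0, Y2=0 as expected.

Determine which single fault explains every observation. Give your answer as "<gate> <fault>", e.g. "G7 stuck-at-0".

G0 stuck-at-0

Fault-free values for test 1 (a=0, b=0, c=0, d=1): G0=1, G1=0, G2=1, G3=1, G4=0, G5=1, G6=1, G7=1, giving Y1=0, Y2=1. Observed Y1=0, Y2=0.
Test 1: faults giving observed Y1=0, Y2=0 are {G0 stuck-at-0, G0 inverted output, G5 stuck-at-0, G5 inverted output, G6 stuck-at-0, G6 inverted output, G7 stuck-at-0, G7 inverted output}.
Test 2 (a=0, b=0, c=0, d=0): fault-free G0=1, G1=0, G2=1, G3=1, G4=0, G5=1, G6=1, G7=1 → Y1=0, Y2=1; observed Y1=1, Y2=0. Eliminates G5 stuck-at-0, G5 inverted output, G6 stuck-at-0, G6 inverted output, G7 stuck-at-0, G7 inverted output.
Test 3 (a=0, b=1, c=1, d=1): fault-free G0=0, G1=0, G2=0, G3=1, G4=0, G5=1, G6=1, G7=0 → Y1=0, Y2=0; observed Y1=0, Y2=0. Eliminates G0 inverted output.
Only G0 stuck-at-0 is consistent with every test.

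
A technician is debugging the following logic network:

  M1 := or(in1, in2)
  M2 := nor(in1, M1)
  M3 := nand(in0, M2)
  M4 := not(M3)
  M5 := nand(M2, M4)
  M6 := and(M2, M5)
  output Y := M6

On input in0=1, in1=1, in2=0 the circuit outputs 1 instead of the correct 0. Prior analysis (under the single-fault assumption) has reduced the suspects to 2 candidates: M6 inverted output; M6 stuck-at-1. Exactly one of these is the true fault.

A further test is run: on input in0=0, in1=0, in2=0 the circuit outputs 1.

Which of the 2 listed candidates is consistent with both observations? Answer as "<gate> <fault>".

Evaluate each candidate on input in0=0, in1=0, in2=0:
  M6 inverted output: M1=0, M2=1, M3=1, M4=0, M5=1, M6=0 [inverted output] → 0 — eliminated
  M6 stuck-at-1: M1=0, M2=1, M3=1, M4=0, M5=1, M6=1 [stuck-at-1] → 1 — matches
Only M6 stuck-at-1 reproduces the observed 1.

M6 stuck-at-1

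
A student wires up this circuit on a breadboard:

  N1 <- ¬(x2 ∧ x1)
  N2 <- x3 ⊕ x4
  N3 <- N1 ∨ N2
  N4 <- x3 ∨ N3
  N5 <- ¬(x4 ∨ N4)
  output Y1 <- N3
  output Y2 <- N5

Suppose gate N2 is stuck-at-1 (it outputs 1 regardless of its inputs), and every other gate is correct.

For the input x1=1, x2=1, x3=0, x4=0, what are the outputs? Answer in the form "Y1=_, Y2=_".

Propagate with N2 forced: N1=0, N2=1 [stuck-at-1], N3=1, N4=1, N5=0.
So the outputs are Y1=1, Y2=0. (Without the fault they would be Y1=0, Y2=1.)

Y1=1, Y2=0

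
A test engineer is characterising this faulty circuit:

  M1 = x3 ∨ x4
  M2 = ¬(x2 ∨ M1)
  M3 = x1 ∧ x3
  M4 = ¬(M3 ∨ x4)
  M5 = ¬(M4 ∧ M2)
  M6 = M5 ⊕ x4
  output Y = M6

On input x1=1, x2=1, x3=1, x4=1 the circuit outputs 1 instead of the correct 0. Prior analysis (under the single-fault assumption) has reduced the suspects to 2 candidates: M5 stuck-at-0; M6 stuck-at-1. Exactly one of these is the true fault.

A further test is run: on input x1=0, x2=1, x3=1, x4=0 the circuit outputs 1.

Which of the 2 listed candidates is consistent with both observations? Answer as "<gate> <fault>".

Evaluate each candidate on input x1=0, x2=1, x3=1, x4=0:
  M5 stuck-at-0: M1=1, M2=0, M3=0, M4=1, M5=0 [stuck-at-0], M6=0 → 0 — eliminated
  M6 stuck-at-1: M1=1, M2=0, M3=0, M4=1, M5=1, M6=1 [stuck-at-1] → 1 — matches
Only M6 stuck-at-1 reproduces the observed 1.

M6 stuck-at-1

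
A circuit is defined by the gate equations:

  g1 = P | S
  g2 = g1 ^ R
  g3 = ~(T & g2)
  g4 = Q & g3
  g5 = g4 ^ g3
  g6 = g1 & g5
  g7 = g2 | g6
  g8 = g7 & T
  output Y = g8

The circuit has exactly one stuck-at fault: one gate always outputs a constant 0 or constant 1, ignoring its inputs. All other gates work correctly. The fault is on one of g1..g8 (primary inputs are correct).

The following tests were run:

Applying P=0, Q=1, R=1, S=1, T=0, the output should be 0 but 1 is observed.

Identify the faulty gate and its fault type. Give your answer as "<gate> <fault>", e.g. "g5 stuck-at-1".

Fault-free values for test 1 (P=0, Q=1, R=1, S=1, T=0): g1=1, g2=0, g3=1, g4=1, g5=0, g6=0, g7=0, g8=0, giving Y=0. Observed 1.
Test 1: faults giving observed 1 are {g8 stuck-at-1}.
Only g8 stuck-at-1 is consistent with every test.

g8 stuck-at-1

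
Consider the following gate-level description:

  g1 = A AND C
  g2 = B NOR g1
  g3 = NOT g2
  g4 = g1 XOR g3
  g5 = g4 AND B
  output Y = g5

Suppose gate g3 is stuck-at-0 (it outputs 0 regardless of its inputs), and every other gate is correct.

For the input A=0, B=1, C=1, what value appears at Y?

Propagate with g3 forced: g1=0, g2=0, g3=0 [stuck-at-0], g4=0, g5=0.
So Y = 0. (Without the fault it would be 1.)

0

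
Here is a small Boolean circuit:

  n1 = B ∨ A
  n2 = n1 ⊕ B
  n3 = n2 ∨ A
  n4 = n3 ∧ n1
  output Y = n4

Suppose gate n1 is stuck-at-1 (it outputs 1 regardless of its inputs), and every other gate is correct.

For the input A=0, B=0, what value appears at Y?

Propagate with n1 forced: n1=1 [stuck-at-1], n2=1, n3=1, n4=1.
So Y = 1. (Without the fault it would be 0.)

1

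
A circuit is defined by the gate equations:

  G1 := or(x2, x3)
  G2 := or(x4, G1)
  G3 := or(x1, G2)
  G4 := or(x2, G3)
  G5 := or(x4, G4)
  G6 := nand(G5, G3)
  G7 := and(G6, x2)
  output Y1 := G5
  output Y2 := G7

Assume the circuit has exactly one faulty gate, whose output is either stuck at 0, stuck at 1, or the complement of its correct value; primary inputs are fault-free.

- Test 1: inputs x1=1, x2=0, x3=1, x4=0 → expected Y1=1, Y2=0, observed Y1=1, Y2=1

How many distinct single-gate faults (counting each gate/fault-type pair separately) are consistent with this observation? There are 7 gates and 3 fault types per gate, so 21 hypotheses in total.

2

Fault-free: G1=1, G2=1, G3=1, G4=1, G5=1, G6=0, G7=0 → Y1=1, Y2=0. Observed Y1=1, Y2=1.
  G1: none of the 3 fault types match ✗
  G2: none of the 3 fault types match ✗
  G3: none of the 3 fault types match ✗
  G4: none of the 3 fault types match ✗
  G5: none of the 3 fault types match ✗
  G6: none of the 3 fault types match ✗
  G7: stuck-at-1, inverted output ✓; others ✗
Consistent faults: {G7 stuck-at-1, G7 inverted output} — 2 in all.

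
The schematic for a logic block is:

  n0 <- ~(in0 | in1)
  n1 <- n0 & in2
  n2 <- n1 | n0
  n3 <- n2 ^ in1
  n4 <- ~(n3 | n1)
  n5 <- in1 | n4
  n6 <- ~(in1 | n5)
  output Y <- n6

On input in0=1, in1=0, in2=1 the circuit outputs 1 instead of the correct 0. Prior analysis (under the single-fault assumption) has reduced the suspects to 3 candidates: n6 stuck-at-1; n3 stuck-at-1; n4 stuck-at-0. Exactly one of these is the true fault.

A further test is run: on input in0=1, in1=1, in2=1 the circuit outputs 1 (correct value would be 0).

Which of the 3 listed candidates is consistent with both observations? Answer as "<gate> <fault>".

n6 stuck-at-1

Evaluate each candidate on input in0=1, in1=1, in2=1:
  n6 stuck-at-1: n0=0, n1=0, n2=0, n3=1, n4=0, n5=1, n6=1 [stuck-at-1] → 1 — matches
  n3 stuck-at-1: n0=0, n1=0, n2=0, n3=1 [stuck-at-1], n4=0, n5=1, n6=0 → 0 — eliminated
  n4 stuck-at-0: n0=0, n1=0, n2=0, n3=1, n4=0 [stuck-at-0], n5=1, n6=0 → 0 — eliminated
Only n6 stuck-at-1 reproduces the observed 1.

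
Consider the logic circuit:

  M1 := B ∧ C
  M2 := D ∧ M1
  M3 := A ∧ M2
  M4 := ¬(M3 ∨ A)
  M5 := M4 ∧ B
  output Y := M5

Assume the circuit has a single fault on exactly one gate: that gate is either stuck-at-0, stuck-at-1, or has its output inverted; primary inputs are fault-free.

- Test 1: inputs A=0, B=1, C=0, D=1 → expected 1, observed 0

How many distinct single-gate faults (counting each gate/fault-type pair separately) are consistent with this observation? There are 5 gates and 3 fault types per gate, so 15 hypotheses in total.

6

Fault-free: M1=0, M2=0, M3=0, M4=1, M5=1 → 1. Observed 0.
  M1: none of the 3 fault types match ✗
  M2: none of the 3 fault types match ✗
  M3: stuck-at-1, inverted output ✓; others ✗
  M4: stuck-at-0, inverted output ✓; others ✗
  M5: stuck-at-0, inverted output ✓; others ✗
Consistent faults: {M3 stuck-at-1, M3 inverted output, M4 stuck-at-0, M4 inverted output, M5 stuck-at-0, M5 inverted output} — 6 in all.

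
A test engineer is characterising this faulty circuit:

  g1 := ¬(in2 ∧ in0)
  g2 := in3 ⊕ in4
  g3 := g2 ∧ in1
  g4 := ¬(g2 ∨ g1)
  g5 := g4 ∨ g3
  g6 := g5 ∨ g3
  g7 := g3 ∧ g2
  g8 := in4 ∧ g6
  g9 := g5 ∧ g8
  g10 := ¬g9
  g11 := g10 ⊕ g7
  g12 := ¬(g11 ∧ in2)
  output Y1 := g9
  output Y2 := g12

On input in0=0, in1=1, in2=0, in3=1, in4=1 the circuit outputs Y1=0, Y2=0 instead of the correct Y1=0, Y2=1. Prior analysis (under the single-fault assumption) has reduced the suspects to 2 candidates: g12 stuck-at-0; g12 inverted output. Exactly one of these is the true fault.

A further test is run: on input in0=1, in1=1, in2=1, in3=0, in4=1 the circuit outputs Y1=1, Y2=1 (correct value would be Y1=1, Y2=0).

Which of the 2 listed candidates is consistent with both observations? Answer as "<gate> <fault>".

Evaluate each candidate on input in0=1, in1=1, in2=1, in3=0, in4=1:
  g12 stuck-at-0: g1=0, g2=1, g3=1, g4=0, g5=1, g6=1, g7=1, g8=1, g9=1, g10=0, g11=1, g12=0 [stuck-at-0] → Y1=1, Y2=0 — eliminated
  g12 inverted output: g1=0, g2=1, g3=1, g4=0, g5=1, g6=1, g7=1, g8=1, g9=1, g10=0, g11=1, g12=1 [inverted output] → Y1=1, Y2=1 — matches
Only g12 inverted output reproduces the observed Y1=1, Y2=1.

g12 inverted output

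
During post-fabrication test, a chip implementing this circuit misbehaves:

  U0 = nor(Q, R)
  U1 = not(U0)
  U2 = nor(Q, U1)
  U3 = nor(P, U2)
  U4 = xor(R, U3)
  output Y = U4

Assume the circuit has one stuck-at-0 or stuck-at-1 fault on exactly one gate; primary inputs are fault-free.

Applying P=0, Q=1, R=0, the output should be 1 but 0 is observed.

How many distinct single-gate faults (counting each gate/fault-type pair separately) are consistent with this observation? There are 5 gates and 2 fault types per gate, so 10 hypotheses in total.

3

Fault-free: U0=0, U1=1, U2=0, U3=1, U4=1 → 1. Observed 0.
  U0 stuck-at-0: output 1 ✗
  U0 stuck-at-1: output 1 ✗
  U1 stuck-at-0: output 1 ✗
  U1 stuck-at-1: output 1 ✗
  U2 stuck-at-0: output 1 ✗
  U2 stuck-at-1: output 0 ✓
  U3 stuck-at-0: output 0 ✓
  U3 stuck-at-1: output 1 ✗
  U4 stuck-at-0: output 0 ✓
  U4 stuck-at-1: output 1 ✗
Consistent faults: {U2 stuck-at-1, U3 stuck-at-0, U4 stuck-at-0} — 3 in all.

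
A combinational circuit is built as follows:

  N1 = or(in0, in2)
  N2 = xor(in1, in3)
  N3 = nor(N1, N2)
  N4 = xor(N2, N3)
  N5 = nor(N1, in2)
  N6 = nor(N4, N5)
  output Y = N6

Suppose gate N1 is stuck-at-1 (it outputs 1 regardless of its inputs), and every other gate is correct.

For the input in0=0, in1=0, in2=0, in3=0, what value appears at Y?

1

Propagate with N1 forced: N1=1 [stuck-at-1], N2=0, N3=0, N4=0, N5=0, N6=1.
So Y = 1. (Without the fault it would be 0.)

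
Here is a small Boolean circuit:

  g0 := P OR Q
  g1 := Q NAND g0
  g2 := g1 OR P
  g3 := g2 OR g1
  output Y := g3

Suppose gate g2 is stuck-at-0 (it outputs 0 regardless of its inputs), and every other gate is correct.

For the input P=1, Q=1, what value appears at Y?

0

Propagate with g2 forced: g0=1, g1=0, g2=0 [stuck-at-0], g3=0.
So Y = 0. (Without the fault it would be 1.)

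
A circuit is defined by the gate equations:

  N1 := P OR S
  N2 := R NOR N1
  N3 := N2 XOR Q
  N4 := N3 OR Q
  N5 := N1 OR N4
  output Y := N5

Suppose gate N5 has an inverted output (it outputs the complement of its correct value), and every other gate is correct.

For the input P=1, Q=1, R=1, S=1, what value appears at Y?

0

Propagate with N5 forced: N1=1, N2=0, N3=1, N4=1, N5=0 [inverted output].
So Y = 0. (Without the fault it would be 1.)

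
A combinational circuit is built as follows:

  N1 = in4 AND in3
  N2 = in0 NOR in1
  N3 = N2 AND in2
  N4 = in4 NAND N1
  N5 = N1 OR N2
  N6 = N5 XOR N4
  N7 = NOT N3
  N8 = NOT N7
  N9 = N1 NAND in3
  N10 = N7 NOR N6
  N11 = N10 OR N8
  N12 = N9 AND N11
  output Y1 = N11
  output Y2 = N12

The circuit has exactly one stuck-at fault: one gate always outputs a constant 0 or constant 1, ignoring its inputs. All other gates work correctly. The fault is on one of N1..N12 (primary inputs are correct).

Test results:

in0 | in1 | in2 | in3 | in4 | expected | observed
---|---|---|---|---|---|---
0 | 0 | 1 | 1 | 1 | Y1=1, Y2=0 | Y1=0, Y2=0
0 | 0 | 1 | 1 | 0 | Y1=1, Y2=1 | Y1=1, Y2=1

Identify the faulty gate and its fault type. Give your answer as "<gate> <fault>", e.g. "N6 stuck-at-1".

N8 stuck-at-0

Fault-free values for test 1 (in0=0, in1=0, in2=1, in3=1, in4=1): N1=1, N2=1, N3=1, N4=0, N5=1, N6=1, N7=0, N8=1, N9=0, N10=0, N11=1, N12=0, giving Y1=1, Y2=0. Observed Y1=0, Y2=0.
Test 1: faults giving observed Y1=0, Y2=0 are {N2 stuck-at-0, N3 stuck-at-0, N7 stuck-at-1, N8 stuck-at-0, N11 stuck-at-0}.
Test 2 (in0=0, in1=0, in2=1, in3=1, in4=0): fault-free N1=0, N2=1, N3=1, N4=1, N5=1, N6=0, N7=0, N8=1, N9=1, N10=1, N11=1, N12=1 → Y1=1, Y2=1; observed Y1=1, Y2=1. Eliminates N2 stuck-at-0, N3 stuck-at-0, N7 stuck-at-1, N11 stuck-at-0.
Only N8 stuck-at-0 is consistent with every test.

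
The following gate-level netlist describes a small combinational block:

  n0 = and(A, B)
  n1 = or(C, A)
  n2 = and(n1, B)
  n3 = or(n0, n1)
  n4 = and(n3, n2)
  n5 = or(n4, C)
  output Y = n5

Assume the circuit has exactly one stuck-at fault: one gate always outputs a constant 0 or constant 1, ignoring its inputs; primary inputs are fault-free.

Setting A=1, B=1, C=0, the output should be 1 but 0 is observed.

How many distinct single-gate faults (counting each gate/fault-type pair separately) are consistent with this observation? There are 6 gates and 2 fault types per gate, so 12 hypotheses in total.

5

Fault-free: n0=1, n1=1, n2=1, n3=1, n4=1, n5=1 → 1. Observed 0.
  n0 stuck-at-0: output 1 ✗
  n0 stuck-at-1: output 1 ✗
  n1 stuck-at-0: output 0 ✓
  n1 stuck-at-1: output 1 ✗
  n2 stuck-at-0: output 0 ✓
  n2 stuck-at-1: output 1 ✗
  n3 stuck-at-0: output 0 ✓
  n3 stuck-at-1: output 1 ✗
  n4 stuck-at-0: output 0 ✓
  n4 stuck-at-1: output 1 ✗
  n5 stuck-at-0: output 0 ✓
  n5 stuck-at-1: output 1 ✗
Consistent faults: {n1 stuck-at-0, n2 stuck-at-0, n3 stuck-at-0, n4 stuck-at-0, n5 stuck-at-0} — 5 in all.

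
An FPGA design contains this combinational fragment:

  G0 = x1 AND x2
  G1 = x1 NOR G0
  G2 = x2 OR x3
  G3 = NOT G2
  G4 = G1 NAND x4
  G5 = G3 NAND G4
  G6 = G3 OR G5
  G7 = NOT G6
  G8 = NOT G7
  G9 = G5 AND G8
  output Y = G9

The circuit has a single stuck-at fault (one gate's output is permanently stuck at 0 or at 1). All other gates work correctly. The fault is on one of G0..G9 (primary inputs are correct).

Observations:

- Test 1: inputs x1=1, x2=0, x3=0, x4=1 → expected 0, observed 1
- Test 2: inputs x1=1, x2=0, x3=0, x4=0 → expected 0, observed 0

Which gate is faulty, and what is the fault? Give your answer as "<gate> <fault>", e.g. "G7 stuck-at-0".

Fault-free values for test 1 (x1=1, x2=0, x3=0, x4=1): G0=0, G1=0, G2=0, G3=1, G4=1, G5=0, G6=1, G7=0, G8=1, G9=0, giving Y=0. Observed 1.
Test 1: faults giving observed 1 are {G1 stuck-at-1, G2 stuck-at-1, G3 stuck-at-0, G4 stuck-at-0, G5 stuck-at-1, G9 stuck-at-1}.
Test 2 (x1=1, x2=0, x3=0, x4=0): fault-free G0=0, G1=0, G2=0, G3=1, G4=1, G5=0, G6=1, G7=0, G8=1, G9=0 → 0; observed 0. Eliminates G2 stuck-at-1, G3 stuck-at-0, G4 stuck-at-0, G5 stuck-at-1, G9 stuck-at-1.
Only G1 stuck-at-1 is consistent with every test.

G1 stuck-at-1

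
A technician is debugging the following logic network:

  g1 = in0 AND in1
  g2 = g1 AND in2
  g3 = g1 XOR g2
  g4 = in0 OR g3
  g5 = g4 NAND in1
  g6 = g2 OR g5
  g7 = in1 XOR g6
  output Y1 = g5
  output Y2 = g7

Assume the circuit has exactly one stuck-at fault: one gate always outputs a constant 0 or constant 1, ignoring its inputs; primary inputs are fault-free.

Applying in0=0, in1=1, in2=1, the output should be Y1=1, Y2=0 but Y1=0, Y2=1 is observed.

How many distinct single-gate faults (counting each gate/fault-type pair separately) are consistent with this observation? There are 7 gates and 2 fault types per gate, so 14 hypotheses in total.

3

Fault-free: g1=0, g2=0, g3=0, g4=0, g5=1, g6=1, g7=0 → Y1=1, Y2=0. Observed Y1=0, Y2=1.
  g1 stuck-at-0: output Y1=1, Y2=0 ✗
  g1 stuck-at-1: output Y1=1, Y2=0 ✗
  g2 stuck-at-0: output Y1=1, Y2=0 ✗
  g2 stuck-at-1: output Y1=0, Y2=0 ✗
  g3 stuck-at-0: output Y1=1, Y2=0 ✗
  g3 stuck-at-1: output Y1=0, Y2=1 ✓
  g4 stuck-at-0: output Y1=1, Y2=0 ✗
  g4 stuck-at-1: output Y1=0, Y2=1 ✓
  g5 stuck-at-0: output Y1=0, Y2=1 ✓
  g5 stuck-at-1: output Y1=1, Y2=0 ✗
  g6 stuck-at-0: output Y1=1, Y2=1 ✗
  g6 stuck-at-1: output Y1=1, Y2=0 ✗
  g7 stuck-at-0: output Y1=1, Y2=0 ✗
  g7 stuck-at-1: output Y1=1, Y2=1 ✗
Consistent faults: {g3 stuck-at-1, g4 stuck-at-1, g5 stuck-at-0} — 3 in all.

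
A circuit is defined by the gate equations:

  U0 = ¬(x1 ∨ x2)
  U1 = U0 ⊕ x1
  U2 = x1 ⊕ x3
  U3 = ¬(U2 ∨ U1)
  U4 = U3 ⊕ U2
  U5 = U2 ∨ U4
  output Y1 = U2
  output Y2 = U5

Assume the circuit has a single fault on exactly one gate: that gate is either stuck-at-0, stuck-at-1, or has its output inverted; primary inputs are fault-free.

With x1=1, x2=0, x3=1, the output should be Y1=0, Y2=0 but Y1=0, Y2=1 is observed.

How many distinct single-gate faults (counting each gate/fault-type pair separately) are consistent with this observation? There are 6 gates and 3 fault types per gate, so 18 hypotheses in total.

10

Fault-free: U0=0, U1=1, U2=0, U3=0, U4=0, U5=0 → Y1=0, Y2=0. Observed Y1=0, Y2=1.
  U0: stuck-at-1, inverted output ✓; others ✗
  U1: stuck-at-0, inverted output ✓; others ✗
  U2: none of the 3 fault types match ✗
  U3: stuck-at-1, inverted output ✓; others ✗
  U4: stuck-at-1, inverted output ✓; others ✗
  U5: stuck-at-1, inverted output ✓; others ✗
Consistent faults: {U0 stuck-at-1, U0 inverted output, U1 stuck-at-0, U1 inverted output, U3 stuck-at-1, U3 inverted output, U4 stuck-at-1, U4 inverted output, U5 stuck-at-1, U5 inverted output} — 10 in all.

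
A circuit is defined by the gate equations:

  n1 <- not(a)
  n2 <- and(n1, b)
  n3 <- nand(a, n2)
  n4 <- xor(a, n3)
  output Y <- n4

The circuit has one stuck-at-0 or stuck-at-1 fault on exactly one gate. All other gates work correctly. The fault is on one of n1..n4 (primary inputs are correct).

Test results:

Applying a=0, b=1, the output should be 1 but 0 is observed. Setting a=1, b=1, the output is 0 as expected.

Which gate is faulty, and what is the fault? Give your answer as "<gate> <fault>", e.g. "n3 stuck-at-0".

Fault-free values for test 1 (a=0, b=1): n1=1, n2=1, n3=1, n4=1, giving Y=1. Observed 0.
Test 1: faults giving observed 0 are {n3 stuck-at-0, n4 stuck-at-0}.
Test 2 (a=1, b=1): fault-free n1=0, n2=0, n3=1, n4=0 → 0; observed 0. Eliminates n3 stuck-at-0.
Only n4 stuck-at-0 is consistent with every test.

n4 stuck-at-0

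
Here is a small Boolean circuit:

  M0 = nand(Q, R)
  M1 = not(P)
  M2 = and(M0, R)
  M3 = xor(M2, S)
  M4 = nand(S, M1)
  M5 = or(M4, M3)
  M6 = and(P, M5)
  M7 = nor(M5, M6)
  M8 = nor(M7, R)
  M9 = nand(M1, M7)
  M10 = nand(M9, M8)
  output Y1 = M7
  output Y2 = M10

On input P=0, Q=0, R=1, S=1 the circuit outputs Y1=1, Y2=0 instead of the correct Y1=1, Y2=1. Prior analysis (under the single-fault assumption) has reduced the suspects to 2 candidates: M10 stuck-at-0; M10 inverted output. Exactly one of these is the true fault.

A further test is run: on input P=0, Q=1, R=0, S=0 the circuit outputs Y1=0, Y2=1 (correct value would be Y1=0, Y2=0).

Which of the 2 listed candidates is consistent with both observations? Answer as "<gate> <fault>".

Evaluate each candidate on input P=0, Q=1, R=0, S=0:
  M10 stuck-at-0: M0=1, M1=1, M2=0, M3=0, M4=1, M5=1, M6=0, M7=0, M8=1, M9=1, M10=0 [stuck-at-0] → Y1=0, Y2=0 — eliminated
  M10 inverted output: M0=1, M1=1, M2=0, M3=0, M4=1, M5=1, M6=0, M7=0, M8=1, M9=1, M10=1 [inverted output] → Y1=0, Y2=1 — matches
Only M10 inverted output reproduces the observed Y1=0, Y2=1.

M10 inverted output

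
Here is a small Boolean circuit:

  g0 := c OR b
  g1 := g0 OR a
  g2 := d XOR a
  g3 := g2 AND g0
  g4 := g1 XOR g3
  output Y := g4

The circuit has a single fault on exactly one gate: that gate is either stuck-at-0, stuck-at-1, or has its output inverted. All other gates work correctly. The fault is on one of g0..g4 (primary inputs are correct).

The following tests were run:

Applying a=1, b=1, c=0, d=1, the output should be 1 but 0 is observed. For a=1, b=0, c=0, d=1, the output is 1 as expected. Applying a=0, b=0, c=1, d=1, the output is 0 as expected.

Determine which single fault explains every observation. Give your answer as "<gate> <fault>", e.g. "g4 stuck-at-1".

g2 stuck-at-1

Fault-free values for test 1 (a=1, b=1, c=0, d=1): g0=1, g1=1, g2=0, g3=0, g4=1, giving Y=1. Observed 0.
Test 1: faults giving observed 0 are {g1 stuck-at-0, g1 inverted output, g2 stuck-at-1, g2 inverted output, g3 stuck-at-1, g3 inverted output, g4 stuck-at-0, g4 inverted output}.
Test 2 (a=1, b=0, c=0, d=1): fault-free g0=0, g1=1, g2=0, g3=0, g4=1 → 1; observed 1. Eliminates g1 stuck-at-0, g1 inverted output, g3 stuck-at-1, g3 inverted output, g4 stuck-at-0, g4 inverted output.
Test 3 (a=0, b=0, c=1, d=1): fault-free g0=1, g1=1, g2=1, g3=1, g4=0 → 0; observed 0. Eliminates g2 inverted output.
Only g2 stuck-at-1 is consistent with every test.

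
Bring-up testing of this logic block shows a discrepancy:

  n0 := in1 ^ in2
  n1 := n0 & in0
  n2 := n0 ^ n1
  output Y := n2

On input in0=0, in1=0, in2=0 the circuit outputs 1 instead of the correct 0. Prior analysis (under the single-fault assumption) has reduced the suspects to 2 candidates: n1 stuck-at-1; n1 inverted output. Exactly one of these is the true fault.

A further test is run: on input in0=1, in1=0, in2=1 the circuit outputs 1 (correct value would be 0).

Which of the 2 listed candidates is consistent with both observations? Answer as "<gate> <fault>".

Evaluate each candidate on input in0=1, in1=0, in2=1:
  n1 stuck-at-1: n0=1, n1=1 [stuck-at-1], n2=0 → 0 — eliminated
  n1 inverted output: n0=1, n1=0 [inverted output], n2=1 → 1 — matches
Only n1 inverted output reproduces the observed 1.

n1 inverted output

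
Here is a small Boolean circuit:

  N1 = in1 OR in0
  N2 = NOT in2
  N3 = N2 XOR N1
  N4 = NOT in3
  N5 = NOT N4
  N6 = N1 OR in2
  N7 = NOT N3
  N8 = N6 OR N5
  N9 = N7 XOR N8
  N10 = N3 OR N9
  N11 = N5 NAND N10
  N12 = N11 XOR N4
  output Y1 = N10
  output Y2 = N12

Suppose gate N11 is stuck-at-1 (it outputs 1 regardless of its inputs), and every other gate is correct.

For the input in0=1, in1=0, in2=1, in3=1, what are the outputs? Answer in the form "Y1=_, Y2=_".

Propagate with N11 forced: N1=1, N2=0, N3=1, N4=0, N5=1, N6=1, N7=0, N8=1, N9=1, N10=1, N11=1 [stuck-at-1], N12=1.
So the outputs are Y1=1, Y2=1. (Without the fault they would be Y1=1, Y2=0.)

Y1=1, Y2=1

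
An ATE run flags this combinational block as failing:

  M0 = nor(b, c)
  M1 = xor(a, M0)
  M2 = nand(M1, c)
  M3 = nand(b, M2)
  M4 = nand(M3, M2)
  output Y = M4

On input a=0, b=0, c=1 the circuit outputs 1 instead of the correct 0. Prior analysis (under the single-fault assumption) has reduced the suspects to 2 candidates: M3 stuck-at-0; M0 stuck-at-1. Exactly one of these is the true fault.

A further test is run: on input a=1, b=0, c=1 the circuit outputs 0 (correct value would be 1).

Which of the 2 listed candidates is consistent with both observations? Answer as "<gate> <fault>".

Evaluate each candidate on input a=1, b=0, c=1:
  M3 stuck-at-0: M0=0, M1=1, M2=0, M3=0 [stuck-at-0], M4=1 → 1 — eliminated
  M0 stuck-at-1: M0=1 [stuck-at-1], M1=0, M2=1, M3=1, M4=0 → 0 — matches
Only M0 stuck-at-1 reproduces the observed 0.

M0 stuck-at-1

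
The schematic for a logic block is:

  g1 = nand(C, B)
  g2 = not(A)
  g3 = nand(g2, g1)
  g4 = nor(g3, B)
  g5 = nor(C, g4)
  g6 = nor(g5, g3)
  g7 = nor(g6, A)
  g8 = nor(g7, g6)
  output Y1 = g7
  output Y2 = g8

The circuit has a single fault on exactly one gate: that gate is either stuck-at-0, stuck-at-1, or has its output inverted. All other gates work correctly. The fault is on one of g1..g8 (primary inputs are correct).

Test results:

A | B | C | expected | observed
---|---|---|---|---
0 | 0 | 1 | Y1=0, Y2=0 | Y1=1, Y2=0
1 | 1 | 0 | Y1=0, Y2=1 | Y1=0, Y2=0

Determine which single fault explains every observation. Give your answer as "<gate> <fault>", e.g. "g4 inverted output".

Fault-free values for test 1 (A=0, B=0, C=1): g1=1, g2=1, g3=0, g4=1, g5=0, g6=1, g7=0, g8=0, giving Y1=0, Y2=0. Observed Y1=1, Y2=0.
Test 1: faults giving observed Y1=1, Y2=0 are {g1 stuck-at-0, g1 inverted output, g2 stuck-at-0, g2 inverted output, g3 stuck-at-1, g3 inverted output, g5 stuck-at-1, g5 inverted output, g6 stuck-at-0, g6 inverted output, g7 stuck-at-1, g7 inverted output}.
Test 2 (A=1, B=1, C=0): fault-free g1=1, g2=0, g3=1, g4=0, g5=1, g6=0, g7=0, g8=1 → Y1=0, Y2=1; observed Y1=0, Y2=0. Eliminates g1 stuck-at-0, g1 inverted output, g2 stuck-at-0, g2 inverted output, g3 stuck-at-1, g3 inverted output, g5 stuck-at-1, g5 inverted output, g6 stuck-at-0, g7 stuck-at-1, g7 inverted output.
Only g6 inverted output is consistent with every test.

g6 inverted output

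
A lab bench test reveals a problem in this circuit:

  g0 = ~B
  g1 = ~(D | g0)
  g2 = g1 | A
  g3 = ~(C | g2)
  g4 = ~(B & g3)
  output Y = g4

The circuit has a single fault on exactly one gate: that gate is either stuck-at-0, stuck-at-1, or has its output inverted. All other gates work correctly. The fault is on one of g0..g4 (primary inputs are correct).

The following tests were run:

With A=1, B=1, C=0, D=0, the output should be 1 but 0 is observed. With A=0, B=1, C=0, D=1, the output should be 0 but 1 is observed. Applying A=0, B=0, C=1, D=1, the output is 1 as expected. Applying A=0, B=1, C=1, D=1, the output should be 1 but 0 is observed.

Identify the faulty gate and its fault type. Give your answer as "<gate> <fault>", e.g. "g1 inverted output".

g3 inverted output

Fault-free values for test 1 (A=1, B=1, C=0, D=0): g0=0, g1=1, g2=1, g3=0, g4=1, giving Y=1. Observed 0.
Test 1: faults giving observed 0 are {g2 stuck-at-0, g2 inverted output, g3 stuck-at-1, g3 inverted output, g4 stuck-at-0, g4 inverted output}.
Test 2 (A=0, B=1, C=0, D=1): fault-free g0=0, g1=0, g2=0, g3=1, g4=0 → 0; observed 1. Eliminates g2 stuck-at-0, g3 stuck-at-1, g4 stuck-at-0.
Test 3 (A=0, B=0, C=1, D=1): fault-free g0=1, g1=0, g2=0, g3=0, g4=1 → 1; observed 1. Eliminates g4 inverted output.
Test 4 (A=0, B=1, C=1, D=1): fault-free g0=0, g1=0, g2=0, g3=0, g4=1 → 1; observed 0. Eliminates g2 inverted output.
Only g3 inverted output is consistent with every test.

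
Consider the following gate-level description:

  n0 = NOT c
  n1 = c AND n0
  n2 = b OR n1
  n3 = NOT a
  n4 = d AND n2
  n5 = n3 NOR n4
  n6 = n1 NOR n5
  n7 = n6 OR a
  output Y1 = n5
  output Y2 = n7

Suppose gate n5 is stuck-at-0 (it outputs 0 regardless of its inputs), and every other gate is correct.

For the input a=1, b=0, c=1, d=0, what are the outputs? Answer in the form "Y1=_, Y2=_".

Propagate with n5 forced: n0=0, n1=0, n2=0, n3=0, n4=0, n5=0 [stuck-at-0], n6=1, n7=1.
So the outputs are Y1=0, Y2=1. (Without the fault they would be Y1=1, Y2=1.)

Y1=0, Y2=1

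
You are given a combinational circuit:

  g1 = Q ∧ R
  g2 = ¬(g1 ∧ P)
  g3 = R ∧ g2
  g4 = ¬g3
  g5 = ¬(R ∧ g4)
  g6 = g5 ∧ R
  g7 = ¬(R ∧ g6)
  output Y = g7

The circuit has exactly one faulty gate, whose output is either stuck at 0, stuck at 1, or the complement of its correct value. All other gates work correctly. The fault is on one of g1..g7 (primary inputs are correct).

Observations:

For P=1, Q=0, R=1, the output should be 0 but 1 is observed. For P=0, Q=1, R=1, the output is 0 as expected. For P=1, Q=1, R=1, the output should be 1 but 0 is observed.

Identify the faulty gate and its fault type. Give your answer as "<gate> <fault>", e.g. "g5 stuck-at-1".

g1 inverted output

Fault-free values for test 1 (P=1, Q=0, R=1): g1=0, g2=1, g3=1, g4=0, g5=1, g6=1, g7=0, giving Y=0. Observed 1.
Test 1: faults giving observed 1 are {g1 stuck-at-1, g1 inverted output, g2 stuck-at-0, g2 inverted output, g3 stuck-at-0, g3 inverted output, g4 stuck-at-1, g4 inverted output, g5 stuck-at-0, g5 inverted output, g6 stuck-at-0, g6 inverted output, g7 stuck-at-1, g7 inverted output}.
Test 2 (P=0, Q=1, R=1): fault-free g1=1, g2=1, g3=1, g4=0, g5=1, g6=1, g7=0 → 0; observed 0. Eliminates g2 stuck-at-0, g2 inverted output, g3 stuck-at-0, g3 inverted output, g4 stuck-at-1, g4 inverted output, g5 stuck-at-0, g5 inverted output, g6 stuck-at-0, g6 inverted output, g7 stuck-at-1, g7 inverted output.
Test 3 (P=1, Q=1, R=1): fault-free g1=1, g2=0, g3=0, g4=1, g5=0, g6=0, g7=1 → 1; observed 0. Eliminates g1 stuck-at-1.
Only g1 inverted output is consistent with every test.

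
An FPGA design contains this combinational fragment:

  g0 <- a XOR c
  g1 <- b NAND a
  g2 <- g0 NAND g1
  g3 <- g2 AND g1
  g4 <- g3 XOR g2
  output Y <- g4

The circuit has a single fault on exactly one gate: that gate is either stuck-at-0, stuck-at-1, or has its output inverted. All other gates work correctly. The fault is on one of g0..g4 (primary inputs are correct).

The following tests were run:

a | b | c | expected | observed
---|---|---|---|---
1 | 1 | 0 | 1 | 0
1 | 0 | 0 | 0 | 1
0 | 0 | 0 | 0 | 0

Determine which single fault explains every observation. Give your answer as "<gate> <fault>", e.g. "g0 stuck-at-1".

g3 stuck-at-1

Fault-free values for test 1 (a=1, b=1, c=0): g0=1, g1=0, g2=1, g3=0, g4=1, giving Y=1. Observed 0.
Test 1: faults giving observed 0 are {g1 stuck-at-1, g1 inverted output, g2 stuck-at-0, g2 inverted output, g3 stuck-at-1, g3 inverted output, g4 stuck-at-0, g4 inverted output}.
Test 2 (a=1, b=0, c=0): fault-free g0=1, g1=1, g2=0, g3=0, g4=0 → 0; observed 1. Eliminates g1 stuck-at-1, g2 stuck-at-0, g2 inverted output, g4 stuck-at-0.
Test 3 (a=0, b=0, c=0): fault-free g0=0, g1=1, g2=1, g3=1, g4=0 → 0; observed 0. Eliminates g1 inverted output, g3 inverted output, g4 inverted output.
Only g3 stuck-at-1 is consistent with every test.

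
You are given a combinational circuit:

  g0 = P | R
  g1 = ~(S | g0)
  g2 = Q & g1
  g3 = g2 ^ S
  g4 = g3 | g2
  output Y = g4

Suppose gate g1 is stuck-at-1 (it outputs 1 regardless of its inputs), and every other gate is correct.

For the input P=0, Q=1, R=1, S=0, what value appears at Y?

Propagate with g1 forced: g0=1, g1=1 [stuck-at-1], g2=1, g3=1, g4=1.
So Y = 1. (Without the fault it would be 0.)

1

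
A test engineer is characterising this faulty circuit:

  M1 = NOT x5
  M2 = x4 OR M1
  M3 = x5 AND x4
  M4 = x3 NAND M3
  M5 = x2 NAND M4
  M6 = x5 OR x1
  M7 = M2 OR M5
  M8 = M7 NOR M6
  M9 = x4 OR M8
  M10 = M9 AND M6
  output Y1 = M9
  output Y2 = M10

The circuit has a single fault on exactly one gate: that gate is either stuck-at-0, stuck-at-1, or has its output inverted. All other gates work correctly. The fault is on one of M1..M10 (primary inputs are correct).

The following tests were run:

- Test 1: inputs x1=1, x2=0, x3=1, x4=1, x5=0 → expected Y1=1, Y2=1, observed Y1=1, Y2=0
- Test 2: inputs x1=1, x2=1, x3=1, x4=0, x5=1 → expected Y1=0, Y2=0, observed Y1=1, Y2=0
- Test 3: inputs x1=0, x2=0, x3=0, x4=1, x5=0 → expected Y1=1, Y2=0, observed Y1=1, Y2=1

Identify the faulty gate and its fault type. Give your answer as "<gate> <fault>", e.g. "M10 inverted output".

M6 inverted output

Fault-free values for test 1 (x1=1, x2=0, x3=1, x4=1, x5=0): M1=1, M2=1, M3=0, M4=1, M5=1, M6=1, M7=1, M8=0, M9=1, M10=1, giving Y1=1, Y2=1. Observed Y1=1, Y2=0.
Test 1: faults giving observed Y1=1, Y2=0 are {M6 stuck-at-0, M6 inverted output, M10 stuck-at-0, M10 inverted output}.
Test 2 (x1=1, x2=1, x3=1, x4=0, x5=1): fault-free M1=0, M2=0, M3=0, M4=1, M5=0, M6=1, M7=0, M8=0, M9=0, M10=0 → Y1=0, Y2=0; observed Y1=1, Y2=0. Eliminates M10 stuck-at-0, M10 inverted output.
Test 3 (x1=0, x2=0, x3=0, x4=1, x5=0): fault-free M1=1, M2=1, M3=0, M4=1, M5=1, M6=0, M7=1, M8=0, M9=1, M10=0 → Y1=1, Y2=0; observed Y1=1, Y2=1. Eliminates M6 stuck-at-0.
Only M6 inverted output is consistent with every test.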